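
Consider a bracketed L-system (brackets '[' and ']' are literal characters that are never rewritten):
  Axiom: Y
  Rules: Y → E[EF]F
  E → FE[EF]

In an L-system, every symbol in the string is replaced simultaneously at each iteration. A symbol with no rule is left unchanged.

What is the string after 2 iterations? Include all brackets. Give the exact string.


Step 0: Y
Step 1: E[EF]F
Step 2: FE[EF][FE[EF]F]F

Answer: FE[EF][FE[EF]F]F


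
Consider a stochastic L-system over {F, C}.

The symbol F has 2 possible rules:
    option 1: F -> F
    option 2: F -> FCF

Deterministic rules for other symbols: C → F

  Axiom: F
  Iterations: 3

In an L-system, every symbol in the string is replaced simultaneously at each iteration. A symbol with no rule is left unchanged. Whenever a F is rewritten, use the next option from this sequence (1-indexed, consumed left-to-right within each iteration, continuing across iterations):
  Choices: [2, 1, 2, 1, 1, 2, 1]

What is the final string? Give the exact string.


Step 0: F
Step 1: FCF  (used choices [2])
Step 2: FFFCF  (used choices [1, 2])
Step 3: FFFCFFF  (used choices [1, 1, 2, 1])

Answer: FFFCFFF


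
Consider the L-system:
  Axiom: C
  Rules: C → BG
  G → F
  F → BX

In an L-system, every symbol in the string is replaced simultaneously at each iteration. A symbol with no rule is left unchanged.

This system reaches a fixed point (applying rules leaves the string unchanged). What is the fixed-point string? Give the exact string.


Step 0: C
Step 1: BG
Step 2: BF
Step 3: BBX
Step 4: BBX  (unchanged — fixed point at step 3)

Answer: BBX


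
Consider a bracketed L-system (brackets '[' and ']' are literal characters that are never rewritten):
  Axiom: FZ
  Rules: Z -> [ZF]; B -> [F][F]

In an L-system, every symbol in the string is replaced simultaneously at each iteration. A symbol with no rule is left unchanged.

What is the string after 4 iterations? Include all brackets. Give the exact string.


Step 0: FZ
Step 1: F[ZF]
Step 2: F[[ZF]F]
Step 3: F[[[ZF]F]F]
Step 4: F[[[[ZF]F]F]F]

Answer: F[[[[ZF]F]F]F]


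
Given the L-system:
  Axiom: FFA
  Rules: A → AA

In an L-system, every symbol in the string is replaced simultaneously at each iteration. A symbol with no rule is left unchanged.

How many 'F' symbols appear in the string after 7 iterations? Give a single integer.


Step 0: FFA  (2 'F')
Step 1: FFAA  (2 'F')
Step 2: FFAAAA  (2 'F')
Step 3: FFAAAAAAAA  (2 'F')
Step 4: FFAAAAAAAAAAAAAAAA  (2 'F')
Step 5: FFAAAAAAAAAAAAAAAAAAAAAAAAAAAAAAAA  (2 'F')
Step 6: FFAAAAAAAAAAAAAAAAAAAAAAAAAAAAAAAAAAAAAAAAAAAAAAAAAAAAAAAAAAAAAAAA  (2 'F')
Step 7: FFAAAAAAAAAAAAAAAAAAAAAAAAAAAAAAAAAAAAAAAAAAAAAAAAAAAAAAAAAAAAAAAAAAAAAAAAAAAAAAAAAAAAAAAAAAAAAAAAAAAAAAAAAAAAAAAAAAAAAAAAAAAAAAAA  (2 'F')

Answer: 2


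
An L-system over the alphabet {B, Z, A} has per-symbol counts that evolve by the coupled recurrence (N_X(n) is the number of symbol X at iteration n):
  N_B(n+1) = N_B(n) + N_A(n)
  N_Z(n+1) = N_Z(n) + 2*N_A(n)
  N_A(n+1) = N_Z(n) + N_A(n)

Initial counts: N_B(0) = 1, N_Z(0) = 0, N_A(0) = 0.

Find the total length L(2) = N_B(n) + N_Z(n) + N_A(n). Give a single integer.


Answer: 1

Derivation:
Step 0: N_B=1, N_Z=0, N_A=0, L=1
Step 1: N_B=1, N_Z=0, N_A=0, L=1
Step 2: N_B=1, N_Z=0, N_A=0, L=1


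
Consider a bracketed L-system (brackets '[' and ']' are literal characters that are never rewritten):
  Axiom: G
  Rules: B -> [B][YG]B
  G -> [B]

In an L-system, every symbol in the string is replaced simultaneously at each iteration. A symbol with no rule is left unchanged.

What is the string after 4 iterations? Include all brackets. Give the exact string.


Step 0: G
Step 1: [B]
Step 2: [[B][YG]B]
Step 3: [[[B][YG]B][Y[B]][B][YG]B]
Step 4: [[[[B][YG]B][Y[B]][B][YG]B][Y[[B][YG]B]][[B][YG]B][Y[B]][B][YG]B]

Answer: [[[[B][YG]B][Y[B]][B][YG]B][Y[[B][YG]B]][[B][YG]B][Y[B]][B][YG]B]


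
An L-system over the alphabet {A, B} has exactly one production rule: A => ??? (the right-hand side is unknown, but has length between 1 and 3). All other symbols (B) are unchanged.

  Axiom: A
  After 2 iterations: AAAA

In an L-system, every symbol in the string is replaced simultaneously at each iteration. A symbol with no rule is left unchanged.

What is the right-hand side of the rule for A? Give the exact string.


Answer: AA

Derivation:
Trying A => AA:
  Step 0: A
  Step 1: AA
  Step 2: AAAA
Matches the given result.


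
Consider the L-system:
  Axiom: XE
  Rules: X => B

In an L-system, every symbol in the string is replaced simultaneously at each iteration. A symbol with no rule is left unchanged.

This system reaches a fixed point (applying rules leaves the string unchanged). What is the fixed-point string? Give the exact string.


Step 0: XE
Step 1: BE
Step 2: BE  (unchanged — fixed point at step 1)

Answer: BE


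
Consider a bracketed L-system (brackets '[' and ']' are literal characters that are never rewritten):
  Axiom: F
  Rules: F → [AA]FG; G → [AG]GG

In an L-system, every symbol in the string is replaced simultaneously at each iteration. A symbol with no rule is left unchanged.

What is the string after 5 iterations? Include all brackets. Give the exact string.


Answer: [AA][AA][AA][AA][AA]FG[AG]GG[A[AG]GG][AG]GG[AG]GG[A[A[AG]GG][AG]GG[AG]GG][A[AG]GG][AG]GG[AG]GG[A[AG]GG][AG]GG[AG]GG[A[A[A[AG]GG][AG]GG[AG]GG][A[AG]GG][AG]GG[AG]GG[A[AG]GG][AG]GG[AG]GG][A[A[AG]GG][AG]GG[AG]GG][A[AG]GG][AG]GG[AG]GG[A[AG]GG][AG]GG[AG]GG[A[A[AG]GG][AG]GG[AG]GG][A[AG]GG][AG]GG[AG]GG[A[AG]GG][AG]GG[AG]GG

Derivation:
Step 0: F
Step 1: [AA]FG
Step 2: [AA][AA]FG[AG]GG
Step 3: [AA][AA][AA]FG[AG]GG[A[AG]GG][AG]GG[AG]GG
Step 4: [AA][AA][AA][AA]FG[AG]GG[A[AG]GG][AG]GG[AG]GG[A[A[AG]GG][AG]GG[AG]GG][A[AG]GG][AG]GG[AG]GG[A[AG]GG][AG]GG[AG]GG
Step 5: [AA][AA][AA][AA][AA]FG[AG]GG[A[AG]GG][AG]GG[AG]GG[A[A[AG]GG][AG]GG[AG]GG][A[AG]GG][AG]GG[AG]GG[A[AG]GG][AG]GG[AG]GG[A[A[A[AG]GG][AG]GG[AG]GG][A[AG]GG][AG]GG[AG]GG[A[AG]GG][AG]GG[AG]GG][A[A[AG]GG][AG]GG[AG]GG][A[AG]GG][AG]GG[AG]GG[A[AG]GG][AG]GG[AG]GG[A[A[AG]GG][AG]GG[AG]GG][A[AG]GG][AG]GG[AG]GG[A[AG]GG][AG]GG[AG]GG


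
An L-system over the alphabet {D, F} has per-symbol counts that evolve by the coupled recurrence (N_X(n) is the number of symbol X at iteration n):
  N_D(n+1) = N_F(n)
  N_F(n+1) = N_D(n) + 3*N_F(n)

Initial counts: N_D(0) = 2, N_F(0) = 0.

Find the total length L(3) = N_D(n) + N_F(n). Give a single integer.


Step 0: N_D=2, N_F=0, L=2
Step 1: N_D=0, N_F=2, L=2
Step 2: N_D=2, N_F=6, L=8
Step 3: N_D=6, N_F=20, L=26

Answer: 26


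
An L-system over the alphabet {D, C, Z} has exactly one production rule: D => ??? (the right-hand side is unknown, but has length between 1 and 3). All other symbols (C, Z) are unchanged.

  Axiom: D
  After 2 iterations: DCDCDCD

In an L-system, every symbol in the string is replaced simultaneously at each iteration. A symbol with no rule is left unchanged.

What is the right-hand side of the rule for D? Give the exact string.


Answer: DCD

Derivation:
Trying D => DCD:
  Step 0: D
  Step 1: DCD
  Step 2: DCDCDCD
Matches the given result.


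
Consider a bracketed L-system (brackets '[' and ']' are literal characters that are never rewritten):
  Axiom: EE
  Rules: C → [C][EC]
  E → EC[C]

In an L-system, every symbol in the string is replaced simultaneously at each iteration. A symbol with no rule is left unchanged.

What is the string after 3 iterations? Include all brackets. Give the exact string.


Answer: EC[C][C][EC][[C][EC]][[C][EC]][EC[C][C][EC]][[[C][EC]][EC[C][C][EC]]]EC[C][C][EC][[C][EC]][[C][EC]][EC[C][C][EC]][[[C][EC]][EC[C][C][EC]]]

Derivation:
Step 0: EE
Step 1: EC[C]EC[C]
Step 2: EC[C][C][EC][[C][EC]]EC[C][C][EC][[C][EC]]
Step 3: EC[C][C][EC][[C][EC]][[C][EC]][EC[C][C][EC]][[[C][EC]][EC[C][C][EC]]]EC[C][C][EC][[C][EC]][[C][EC]][EC[C][C][EC]][[[C][EC]][EC[C][C][EC]]]


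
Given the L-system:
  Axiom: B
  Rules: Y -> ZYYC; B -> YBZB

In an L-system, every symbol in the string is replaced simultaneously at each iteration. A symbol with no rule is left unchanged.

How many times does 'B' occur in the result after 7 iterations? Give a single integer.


Final string: ZZZZZZYYCZYYCCZZYYCZYYCCCZZZYYCZYYCCZZYYCZYYCCCCZZZZYYCZYYCCZZYYCZYYCCCZZZYYCZYYCCZZYYCZYYCCCCCZZZZZYYCZYYCCZZYYCZYYCCCZZZYYCZYYCCZZYYCZYYCCCCZZZZYYCZYYCCZZYYCZYYCCCZZZYYCZYYCCZZYYCZYYCCCCCCZZZZZYYCZYYCCZZYYCZYYCCCZZZYYCZYYCCZZYYCZYYCCCCZZZZYYCZYYCCZZYYCZYYCCCZZZYYCZYYCCZZYYCZYYCCCCCZZZZYYCZYYCCZZYYCZYYCCCZZZYYCZYYCCZZYYCZYYCCCCZZZYYCZYYCCZZYYCZYYCCCZZYYCZYYCCZYYCYBZBZYBZBZZYYCYBZBZYBZBZZZYYCZYYCCZYYCYBZBZYBZBZZYYCYBZBZYBZBZZZZYYCZYYCCZZYYCZYYCCCZZYYCZYYCCZYYCYBZBZYBZBZZYYCYBZBZYBZBZZZYYCZYYCCZYYCYBZBZYBZBZZYYCYBZBZYBZBZZZZZYYCZYYCCZZYYCZYYCCCZZZYYCZYYCCZZYYCZYYCCCCZZZYYCZYYCCZZYYCZYYCCCZZYYCZYYCCZYYCYBZBZYBZBZZYYCYBZBZYBZBZZZYYCZYYCCZYYCYBZBZYBZBZZYYCYBZBZYBZBZZZZYYCZYYCCZZYYCZYYCCCZZYYCZYYCCZYYCYBZBZYBZBZZYYCYBZBZYBZBZZZYYCZYYCCZYYCYBZBZYBZBZZYYCYBZBZYBZBZZZZZZYYCZYYCCZZYYCZYYCCCZZZYYCZYYCCZZYYCZYYCCCCZZZZYYCZYYCCZZYYCZYYCCCZZZYYCZYYCCZZYYCZYYCCCCCZZZZYYCZYYCCZZYYCZYYCCCZZZYYCZYYCCZZYYCZYYCCCCZZZYYCZYYCCZZYYCZYYCCCZZYYCZYYCCZYYCYBZBZYBZBZZYYCYBZBZYBZBZZZYYCZYYCCZYYCYBZBZYBZBZZYYCYBZBZYBZBZZZZYYCZYYCCZZYYCZYYCCCZZYYCZYYCCZYYCYBZBZYBZBZZYYCYBZBZYBZBZZZYYCZYYCCZYYCYBZBZYBZBZZYYCYBZBZYBZBZZZZZYYCZYYCCZZYYCZYYCCCZZZYYCZYYCCZZYYCZYYCCCCZZZYYCZYYCCZZYYCZYYCCCZZYYCZYYCCZYYCYBZBZYBZBZZYYCYBZBZYBZBZZZYYCZYYCCZYYCYBZBZYBZBZZYYCYBZBZYBZBZZZZYYCZYYCCZZYYCZYYCCCZZYYCZYYCCZYYCYBZBZYBZBZZYYCYBZBZYBZBZZZYYCZYYCCZYYCYBZBZYBZBZZYYCYBZBZYBZB
Count of 'B': 128

Answer: 128


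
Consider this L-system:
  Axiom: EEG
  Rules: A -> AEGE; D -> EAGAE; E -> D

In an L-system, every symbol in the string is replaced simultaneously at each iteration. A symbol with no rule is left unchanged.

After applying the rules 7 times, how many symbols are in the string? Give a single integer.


Answer: 607

Derivation:
Step 0: length = 3
Step 1: length = 3
Step 2: length = 11
Step 3: length = 23
Step 4: length = 51
Step 5: length = 119
Step 6: length = 267
Step 7: length = 607


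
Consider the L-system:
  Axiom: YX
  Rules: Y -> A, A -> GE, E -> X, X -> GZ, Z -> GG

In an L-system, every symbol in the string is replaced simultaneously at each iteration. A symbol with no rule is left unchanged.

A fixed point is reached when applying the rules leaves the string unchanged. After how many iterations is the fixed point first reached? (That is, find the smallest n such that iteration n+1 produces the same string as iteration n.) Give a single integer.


Answer: 5

Derivation:
Step 0: YX
Step 1: AGZ
Step 2: GEGGG
Step 3: GXGGG
Step 4: GGZGGG
Step 5: GGGGGGG
Step 6: GGGGGGG  (unchanged — fixed point at step 5)


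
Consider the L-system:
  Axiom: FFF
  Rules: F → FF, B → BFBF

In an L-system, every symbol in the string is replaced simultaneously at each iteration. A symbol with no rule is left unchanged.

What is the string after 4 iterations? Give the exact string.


Answer: FFFFFFFFFFFFFFFFFFFFFFFFFFFFFFFFFFFFFFFFFFFFFFFF

Derivation:
Step 0: FFF
Step 1: FFFFFF
Step 2: FFFFFFFFFFFF
Step 3: FFFFFFFFFFFFFFFFFFFFFFFF
Step 4: FFFFFFFFFFFFFFFFFFFFFFFFFFFFFFFFFFFFFFFFFFFFFFFF


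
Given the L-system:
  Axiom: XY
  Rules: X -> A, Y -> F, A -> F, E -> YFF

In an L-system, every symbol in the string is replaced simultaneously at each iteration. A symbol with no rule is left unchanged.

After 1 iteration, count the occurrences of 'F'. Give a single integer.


Step 0: XY  (0 'F')
Step 1: AF  (1 'F')

Answer: 1


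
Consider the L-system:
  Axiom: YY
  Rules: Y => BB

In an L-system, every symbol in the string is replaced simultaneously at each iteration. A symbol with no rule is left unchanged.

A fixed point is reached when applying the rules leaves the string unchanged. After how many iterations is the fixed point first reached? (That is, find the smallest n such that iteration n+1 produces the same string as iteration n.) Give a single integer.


Answer: 1

Derivation:
Step 0: YY
Step 1: BBBB
Step 2: BBBB  (unchanged — fixed point at step 1)


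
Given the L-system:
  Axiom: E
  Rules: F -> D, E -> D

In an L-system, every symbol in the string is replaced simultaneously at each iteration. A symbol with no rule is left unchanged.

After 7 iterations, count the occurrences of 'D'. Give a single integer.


Step 0: E  (0 'D')
Step 1: D  (1 'D')
Step 2: D  (1 'D')
Step 3: D  (1 'D')
Step 4: D  (1 'D')
Step 5: D  (1 'D')
Step 6: D  (1 'D')
Step 7: D  (1 'D')

Answer: 1


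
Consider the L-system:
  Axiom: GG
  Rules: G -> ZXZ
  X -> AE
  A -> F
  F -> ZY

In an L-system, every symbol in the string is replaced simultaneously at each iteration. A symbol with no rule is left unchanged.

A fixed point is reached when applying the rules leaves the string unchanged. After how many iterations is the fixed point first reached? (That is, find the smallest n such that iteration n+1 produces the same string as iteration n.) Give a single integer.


Step 0: GG
Step 1: ZXZZXZ
Step 2: ZAEZZAEZ
Step 3: ZFEZZFEZ
Step 4: ZZYEZZZYEZ
Step 5: ZZYEZZZYEZ  (unchanged — fixed point at step 4)

Answer: 4


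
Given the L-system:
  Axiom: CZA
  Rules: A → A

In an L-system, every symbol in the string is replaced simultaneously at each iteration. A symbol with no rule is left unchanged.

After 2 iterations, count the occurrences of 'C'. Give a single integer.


Step 0: CZA  (1 'C')
Step 1: CZA  (1 'C')
Step 2: CZA  (1 'C')

Answer: 1


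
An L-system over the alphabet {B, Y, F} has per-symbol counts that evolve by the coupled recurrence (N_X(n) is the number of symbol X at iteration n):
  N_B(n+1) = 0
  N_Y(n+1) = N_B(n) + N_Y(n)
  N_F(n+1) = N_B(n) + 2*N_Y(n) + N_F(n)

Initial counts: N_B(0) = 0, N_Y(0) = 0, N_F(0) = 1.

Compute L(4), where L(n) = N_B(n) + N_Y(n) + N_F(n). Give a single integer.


Answer: 1

Derivation:
Step 0: N_B=0, N_Y=0, N_F=1, L=1
Step 1: N_B=0, N_Y=0, N_F=1, L=1
Step 2: N_B=0, N_Y=0, N_F=1, L=1
Step 3: N_B=0, N_Y=0, N_F=1, L=1
Step 4: N_B=0, N_Y=0, N_F=1, L=1


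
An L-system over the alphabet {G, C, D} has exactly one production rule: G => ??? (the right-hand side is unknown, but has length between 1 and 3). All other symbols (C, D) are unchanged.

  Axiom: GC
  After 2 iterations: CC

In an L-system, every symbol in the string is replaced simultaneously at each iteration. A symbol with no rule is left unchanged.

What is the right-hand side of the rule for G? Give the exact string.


Trying G => C:
  Step 0: GC
  Step 1: CC
  Step 2: CC
Matches the given result.

Answer: C


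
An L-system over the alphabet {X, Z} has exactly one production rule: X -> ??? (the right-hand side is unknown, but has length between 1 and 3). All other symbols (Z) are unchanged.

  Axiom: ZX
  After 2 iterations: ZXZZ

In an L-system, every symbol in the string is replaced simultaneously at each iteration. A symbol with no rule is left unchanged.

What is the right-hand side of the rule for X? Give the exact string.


Trying X -> XZ:
  Step 0: ZX
  Step 1: ZXZ
  Step 2: ZXZZ
Matches the given result.

Answer: XZ


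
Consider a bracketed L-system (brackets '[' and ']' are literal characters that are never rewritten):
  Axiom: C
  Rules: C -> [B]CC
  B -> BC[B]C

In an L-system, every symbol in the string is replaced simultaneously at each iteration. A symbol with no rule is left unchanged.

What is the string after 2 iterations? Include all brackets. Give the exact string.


Answer: [BC[B]C][B]CC[B]CC

Derivation:
Step 0: C
Step 1: [B]CC
Step 2: [BC[B]C][B]CC[B]CC


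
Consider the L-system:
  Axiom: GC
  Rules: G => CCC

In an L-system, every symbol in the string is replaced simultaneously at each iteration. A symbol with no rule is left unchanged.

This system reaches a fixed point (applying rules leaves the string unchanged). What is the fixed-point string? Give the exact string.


Step 0: GC
Step 1: CCCC
Step 2: CCCC  (unchanged — fixed point at step 1)

Answer: CCCC


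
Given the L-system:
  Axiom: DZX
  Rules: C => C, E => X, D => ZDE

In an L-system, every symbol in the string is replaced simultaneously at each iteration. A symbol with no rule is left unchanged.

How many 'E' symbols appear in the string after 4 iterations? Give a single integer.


Step 0: DZX  (0 'E')
Step 1: ZDEZX  (1 'E')
Step 2: ZZDEXZX  (1 'E')
Step 3: ZZZDEXXZX  (1 'E')
Step 4: ZZZZDEXXXZX  (1 'E')

Answer: 1


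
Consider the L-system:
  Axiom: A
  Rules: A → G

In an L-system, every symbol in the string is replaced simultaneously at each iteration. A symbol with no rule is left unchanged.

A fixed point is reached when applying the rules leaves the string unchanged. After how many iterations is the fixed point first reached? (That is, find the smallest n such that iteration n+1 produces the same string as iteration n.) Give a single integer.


Step 0: A
Step 1: G
Step 2: G  (unchanged — fixed point at step 1)

Answer: 1


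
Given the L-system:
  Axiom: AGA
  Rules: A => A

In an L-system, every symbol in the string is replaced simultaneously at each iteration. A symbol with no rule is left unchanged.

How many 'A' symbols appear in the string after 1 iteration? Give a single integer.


Step 0: AGA  (2 'A')
Step 1: AGA  (2 'A')

Answer: 2


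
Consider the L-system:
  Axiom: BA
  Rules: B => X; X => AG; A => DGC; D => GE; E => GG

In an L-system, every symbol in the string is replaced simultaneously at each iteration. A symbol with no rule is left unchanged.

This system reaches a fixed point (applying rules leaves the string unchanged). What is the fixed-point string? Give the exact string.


Answer: GGGGCGGGGGC

Derivation:
Step 0: BA
Step 1: XDGC
Step 2: AGGEGC
Step 3: DGCGGGGGC
Step 4: GEGCGGGGGC
Step 5: GGGGCGGGGGC
Step 6: GGGGCGGGGGC  (unchanged — fixed point at step 5)


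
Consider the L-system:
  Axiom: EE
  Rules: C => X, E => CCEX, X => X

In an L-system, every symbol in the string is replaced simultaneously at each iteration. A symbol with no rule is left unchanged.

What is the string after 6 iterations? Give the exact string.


Answer: XXXXXXXXXXCCEXXXXXXXXXXXXXXXXCCEXXXXXX

Derivation:
Step 0: EE
Step 1: CCEXCCEX
Step 2: XXCCEXXXXCCEXX
Step 3: XXXXCCEXXXXXXXCCEXXX
Step 4: XXXXXXCCEXXXXXXXXXXCCEXXXX
Step 5: XXXXXXXXCCEXXXXXXXXXXXXXCCEXXXXX
Step 6: XXXXXXXXXXCCEXXXXXXXXXXXXXXXXCCEXXXXXX


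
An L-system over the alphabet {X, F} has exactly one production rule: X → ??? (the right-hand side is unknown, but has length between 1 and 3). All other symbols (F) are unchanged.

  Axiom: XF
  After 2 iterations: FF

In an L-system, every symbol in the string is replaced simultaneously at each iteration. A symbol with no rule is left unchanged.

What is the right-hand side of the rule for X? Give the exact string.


Answer: F

Derivation:
Trying X → F:
  Step 0: XF
  Step 1: FF
  Step 2: FF
Matches the given result.


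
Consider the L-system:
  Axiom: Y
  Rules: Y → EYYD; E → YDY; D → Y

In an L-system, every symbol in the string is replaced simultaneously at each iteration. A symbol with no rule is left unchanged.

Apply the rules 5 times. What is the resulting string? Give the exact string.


Answer: EYYDYEYYDYDYEYYDEYYDYYDYEYYDEYYDYEYYDYDYEYYDEYYDYEYYDYEYYDYDYEYYDEYYDYYDYEYYDEYYDYEYYDYDYEYYDEYYDYEYYDYDYEYYDEYYDYEYYDYEYYDYDYEYYDEYYDYYDYEYYDEYYDYEYYDEYYDYEYYDYDYEYYDEYYDYYDYEYYDEYYDYEYYDYDYEYYDEYYDYYDYEYYDEYYDYEYYDYDYEYYDEYYDYEYYDYEYYDYDYEYYDEYYDYYDYEYYDEYYDYEYYDEYYDYEYYDYDYEYYDEYYDYYDYEYYDEYYDYEYYDYDYEYYDEYYDYEYYDYEYYDYDYEYYDEYYDYYDYEYYDEYYDYEYYD

Derivation:
Step 0: Y
Step 1: EYYD
Step 2: YDYEYYDEYYDY
Step 3: EYYDYEYYDYDYEYYDEYYDYYDYEYYDEYYDYEYYD
Step 4: YDYEYYDEYYDYEYYDYDYEYYDEYYDYEYYDYEYYDYDYEYYDEYYDYYDYEYYDEYYDYEYYDEYYDYEYYDYDYEYYDEYYDYYDYEYYDEYYDYEYYDYDYEYYDEYYDY
Step 5: EYYDYEYYDYDYEYYDEYYDYYDYEYYDEYYDYEYYDYDYEYYDEYYDYEYYDYEYYDYDYEYYDEYYDYYDYEYYDEYYDYEYYDYDYEYYDEYYDYEYYDYDYEYYDEYYDYEYYDYEYYDYDYEYYDEYYDYYDYEYYDEYYDYEYYDEYYDYEYYDYDYEYYDEYYDYYDYEYYDEYYDYEYYDYDYEYYDEYYDYYDYEYYDEYYDYEYYDYDYEYYDEYYDYEYYDYEYYDYDYEYYDEYYDYYDYEYYDEYYDYEYYDEYYDYEYYDYDYEYYDEYYDYYDYEYYDEYYDYEYYDYDYEYYDEYYDYEYYDYEYYDYDYEYYDEYYDYYDYEYYDEYYDYEYYD


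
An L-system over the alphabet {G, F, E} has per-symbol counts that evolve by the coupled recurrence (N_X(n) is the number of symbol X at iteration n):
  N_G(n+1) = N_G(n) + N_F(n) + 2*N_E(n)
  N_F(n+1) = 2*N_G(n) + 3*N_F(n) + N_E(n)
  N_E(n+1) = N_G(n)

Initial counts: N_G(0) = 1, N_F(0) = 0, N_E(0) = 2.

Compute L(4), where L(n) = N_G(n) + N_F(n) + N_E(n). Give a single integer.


Answer: 593

Derivation:
Step 0: N_G=1, N_F=0, N_E=2, L=3
Step 1: N_G=5, N_F=4, N_E=1, L=10
Step 2: N_G=11, N_F=23, N_E=5, L=39
Step 3: N_G=44, N_F=96, N_E=11, L=151
Step 4: N_G=162, N_F=387, N_E=44, L=593


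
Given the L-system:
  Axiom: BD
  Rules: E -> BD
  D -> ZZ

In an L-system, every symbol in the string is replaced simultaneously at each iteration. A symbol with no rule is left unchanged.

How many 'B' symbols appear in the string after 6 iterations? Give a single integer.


Step 0: BD  (1 'B')
Step 1: BZZ  (1 'B')
Step 2: BZZ  (1 'B')
Step 3: BZZ  (1 'B')
Step 4: BZZ  (1 'B')
Step 5: BZZ  (1 'B')
Step 6: BZZ  (1 'B')

Answer: 1


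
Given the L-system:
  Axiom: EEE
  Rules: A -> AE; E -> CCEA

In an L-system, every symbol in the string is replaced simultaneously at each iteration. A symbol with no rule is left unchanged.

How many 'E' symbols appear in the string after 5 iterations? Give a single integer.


Answer: 48

Derivation:
Step 0: EEE  (3 'E')
Step 1: CCEACCEACCEA  (3 'E')
Step 2: CCCCEAAECCCCEAAECCCCEAAE  (6 'E')
Step 3: CCCCCCEAAEAECCEACCCCCCEAAEAECCEACCCCCCEAAEAECCEA  (12 'E')
Step 4: CCCCCCCCEAAEAECCEAAECCEACCCCEAAECCCCCCCCEAAEAECCEAAECCEACCCCEAAECCCCCCCCEAAEAECCEAAECCEACCCCEAAE  (24 'E')
Step 5: CCCCCCCCCCEAAEAECCEAAECCEACCCCEAAEAECCEACCCCEAAECCCCCCEAAEAECCEACCCCCCCCCCEAAEAECCEAAECCEACCCCEAAEAECCEACCCCEAAECCCCCCEAAEAECCEACCCCCCCCCCEAAEAECCEAAECCEACCCCEAAEAECCEACCCCEAAECCCCCCEAAEAECCEA  (48 'E')


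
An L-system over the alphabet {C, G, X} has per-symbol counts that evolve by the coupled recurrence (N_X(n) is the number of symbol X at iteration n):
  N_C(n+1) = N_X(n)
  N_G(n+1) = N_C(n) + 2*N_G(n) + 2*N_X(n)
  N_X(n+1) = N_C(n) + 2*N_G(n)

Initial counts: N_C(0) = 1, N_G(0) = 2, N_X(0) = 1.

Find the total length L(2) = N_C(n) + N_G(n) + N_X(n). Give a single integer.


Step 0: N_C=1, N_G=2, N_X=1, L=4
Step 1: N_C=1, N_G=7, N_X=5, L=13
Step 2: N_C=5, N_G=25, N_X=15, L=45

Answer: 45


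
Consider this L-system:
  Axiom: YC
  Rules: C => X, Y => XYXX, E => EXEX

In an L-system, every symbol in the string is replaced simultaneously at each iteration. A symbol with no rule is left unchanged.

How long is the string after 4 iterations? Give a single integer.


Step 0: length = 2
Step 1: length = 5
Step 2: length = 8
Step 3: length = 11
Step 4: length = 14

Answer: 14


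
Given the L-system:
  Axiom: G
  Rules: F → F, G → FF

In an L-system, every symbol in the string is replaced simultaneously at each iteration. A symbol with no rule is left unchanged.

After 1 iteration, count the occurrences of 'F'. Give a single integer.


Step 0: G  (0 'F')
Step 1: FF  (2 'F')

Answer: 2


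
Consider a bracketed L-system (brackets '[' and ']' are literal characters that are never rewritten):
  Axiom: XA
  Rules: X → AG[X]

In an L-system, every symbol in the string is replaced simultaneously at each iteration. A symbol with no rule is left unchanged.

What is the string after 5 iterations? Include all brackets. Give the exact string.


Step 0: XA
Step 1: AG[X]A
Step 2: AG[AG[X]]A
Step 3: AG[AG[AG[X]]]A
Step 4: AG[AG[AG[AG[X]]]]A
Step 5: AG[AG[AG[AG[AG[X]]]]]A

Answer: AG[AG[AG[AG[AG[X]]]]]A


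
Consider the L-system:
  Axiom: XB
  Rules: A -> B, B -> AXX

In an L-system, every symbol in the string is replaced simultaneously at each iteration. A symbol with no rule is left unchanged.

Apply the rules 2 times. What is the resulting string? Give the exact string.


Step 0: XB
Step 1: XAXX
Step 2: XBXX

Answer: XBXX


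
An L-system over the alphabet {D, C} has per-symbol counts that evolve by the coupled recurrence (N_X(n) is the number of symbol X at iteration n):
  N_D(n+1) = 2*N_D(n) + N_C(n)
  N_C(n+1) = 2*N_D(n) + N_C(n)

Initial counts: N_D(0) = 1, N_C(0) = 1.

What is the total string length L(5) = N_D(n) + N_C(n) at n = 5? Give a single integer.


Answer: 486

Derivation:
Step 0: N_D=1, N_C=1, L=2
Step 1: N_D=3, N_C=3, L=6
Step 2: N_D=9, N_C=9, L=18
Step 3: N_D=27, N_C=27, L=54
Step 4: N_D=81, N_C=81, L=162
Step 5: N_D=243, N_C=243, L=486


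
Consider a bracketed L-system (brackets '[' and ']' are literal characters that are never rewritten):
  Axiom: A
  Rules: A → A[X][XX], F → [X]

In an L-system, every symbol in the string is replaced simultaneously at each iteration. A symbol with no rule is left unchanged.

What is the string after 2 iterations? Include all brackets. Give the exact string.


Answer: A[X][XX][X][XX]

Derivation:
Step 0: A
Step 1: A[X][XX]
Step 2: A[X][XX][X][XX]


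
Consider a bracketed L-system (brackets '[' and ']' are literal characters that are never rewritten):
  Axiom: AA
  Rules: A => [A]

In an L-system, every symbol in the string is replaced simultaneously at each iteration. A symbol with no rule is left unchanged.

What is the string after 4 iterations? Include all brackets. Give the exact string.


Step 0: AA
Step 1: [A][A]
Step 2: [[A]][[A]]
Step 3: [[[A]]][[[A]]]
Step 4: [[[[A]]]][[[[A]]]]

Answer: [[[[A]]]][[[[A]]]]


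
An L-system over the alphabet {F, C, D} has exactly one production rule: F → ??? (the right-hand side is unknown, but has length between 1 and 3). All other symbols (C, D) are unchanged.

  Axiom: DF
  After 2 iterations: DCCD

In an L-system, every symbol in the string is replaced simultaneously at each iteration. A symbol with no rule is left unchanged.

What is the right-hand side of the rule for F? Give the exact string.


Trying F → CCD:
  Step 0: DF
  Step 1: DCCD
  Step 2: DCCD
Matches the given result.

Answer: CCD


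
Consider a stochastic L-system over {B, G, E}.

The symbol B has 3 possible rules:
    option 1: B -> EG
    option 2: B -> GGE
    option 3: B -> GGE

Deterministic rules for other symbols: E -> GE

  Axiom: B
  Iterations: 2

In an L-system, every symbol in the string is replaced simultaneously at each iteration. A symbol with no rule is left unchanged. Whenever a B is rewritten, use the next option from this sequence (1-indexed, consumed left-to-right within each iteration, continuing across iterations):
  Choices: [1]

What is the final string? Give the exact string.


Answer: GEG

Derivation:
Step 0: B
Step 1: EG  (used choices [1])
Step 2: GEG  (used choices [])


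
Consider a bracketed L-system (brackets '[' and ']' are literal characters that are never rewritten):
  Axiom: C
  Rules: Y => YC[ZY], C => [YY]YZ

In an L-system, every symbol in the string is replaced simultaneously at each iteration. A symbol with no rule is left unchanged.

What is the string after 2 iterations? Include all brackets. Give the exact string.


Answer: [YC[ZY]YC[ZY]]YC[ZY]Z

Derivation:
Step 0: C
Step 1: [YY]YZ
Step 2: [YC[ZY]YC[ZY]]YC[ZY]Z


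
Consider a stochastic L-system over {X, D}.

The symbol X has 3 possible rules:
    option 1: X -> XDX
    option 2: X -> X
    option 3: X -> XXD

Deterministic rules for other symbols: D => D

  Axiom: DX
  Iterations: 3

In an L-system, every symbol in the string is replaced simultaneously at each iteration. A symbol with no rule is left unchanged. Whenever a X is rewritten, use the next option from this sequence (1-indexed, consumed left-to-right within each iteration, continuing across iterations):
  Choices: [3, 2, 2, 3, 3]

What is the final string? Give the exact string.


Step 0: DX
Step 1: DXXD  (used choices [3])
Step 2: DXXD  (used choices [2, 2])
Step 3: DXXDXXDD  (used choices [3, 3])

Answer: DXXDXXDD


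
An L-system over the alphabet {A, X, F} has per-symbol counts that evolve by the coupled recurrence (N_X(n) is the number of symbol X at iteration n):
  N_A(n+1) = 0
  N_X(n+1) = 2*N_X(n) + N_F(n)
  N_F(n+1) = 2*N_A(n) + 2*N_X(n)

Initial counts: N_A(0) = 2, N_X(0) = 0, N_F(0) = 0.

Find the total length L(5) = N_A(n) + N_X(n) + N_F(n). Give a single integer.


Answer: 112

Derivation:
Step 0: N_A=2, N_X=0, N_F=0, L=2
Step 1: N_A=0, N_X=0, N_F=4, L=4
Step 2: N_A=0, N_X=4, N_F=0, L=4
Step 3: N_A=0, N_X=8, N_F=8, L=16
Step 4: N_A=0, N_X=24, N_F=16, L=40
Step 5: N_A=0, N_X=64, N_F=48, L=112


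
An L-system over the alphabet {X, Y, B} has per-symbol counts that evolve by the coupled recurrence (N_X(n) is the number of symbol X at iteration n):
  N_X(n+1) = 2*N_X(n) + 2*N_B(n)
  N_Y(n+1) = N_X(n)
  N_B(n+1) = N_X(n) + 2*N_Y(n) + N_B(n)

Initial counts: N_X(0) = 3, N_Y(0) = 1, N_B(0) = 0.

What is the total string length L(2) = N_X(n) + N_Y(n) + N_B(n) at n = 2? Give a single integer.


Answer: 45

Derivation:
Step 0: N_X=3, N_Y=1, N_B=0, L=4
Step 1: N_X=6, N_Y=3, N_B=5, L=14
Step 2: N_X=22, N_Y=6, N_B=17, L=45


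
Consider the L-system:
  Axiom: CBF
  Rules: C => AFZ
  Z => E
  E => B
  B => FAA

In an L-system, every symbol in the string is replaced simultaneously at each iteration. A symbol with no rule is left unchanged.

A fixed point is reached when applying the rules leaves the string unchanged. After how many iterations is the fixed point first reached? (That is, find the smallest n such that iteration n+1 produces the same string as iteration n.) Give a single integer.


Step 0: CBF
Step 1: AFZFAAF
Step 2: AFEFAAF
Step 3: AFBFAAF
Step 4: AFFAAFAAF
Step 5: AFFAAFAAF  (unchanged — fixed point at step 4)

Answer: 4


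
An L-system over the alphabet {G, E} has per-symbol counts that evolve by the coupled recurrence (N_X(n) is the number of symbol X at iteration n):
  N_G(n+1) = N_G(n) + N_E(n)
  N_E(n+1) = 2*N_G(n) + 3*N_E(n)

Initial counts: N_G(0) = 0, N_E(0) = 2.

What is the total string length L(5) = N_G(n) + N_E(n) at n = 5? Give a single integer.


Step 0: N_G=0, N_E=2, L=2
Step 1: N_G=2, N_E=6, L=8
Step 2: N_G=8, N_E=22, L=30
Step 3: N_G=30, N_E=82, L=112
Step 4: N_G=112, N_E=306, L=418
Step 5: N_G=418, N_E=1142, L=1560

Answer: 1560


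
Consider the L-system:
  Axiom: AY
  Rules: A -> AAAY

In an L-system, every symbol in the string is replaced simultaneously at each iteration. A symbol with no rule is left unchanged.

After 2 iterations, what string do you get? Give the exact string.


Answer: AAAYAAAYAAAYYY

Derivation:
Step 0: AY
Step 1: AAAYY
Step 2: AAAYAAAYAAAYYY


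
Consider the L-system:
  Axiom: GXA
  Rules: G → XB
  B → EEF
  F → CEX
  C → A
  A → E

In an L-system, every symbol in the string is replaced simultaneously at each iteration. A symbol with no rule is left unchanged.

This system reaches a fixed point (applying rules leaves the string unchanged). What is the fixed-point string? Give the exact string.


Answer: XEEEEXXE

Derivation:
Step 0: GXA
Step 1: XBXE
Step 2: XEEFXE
Step 3: XEECEXXE
Step 4: XEEAEXXE
Step 5: XEEEEXXE
Step 6: XEEEEXXE  (unchanged — fixed point at step 5)


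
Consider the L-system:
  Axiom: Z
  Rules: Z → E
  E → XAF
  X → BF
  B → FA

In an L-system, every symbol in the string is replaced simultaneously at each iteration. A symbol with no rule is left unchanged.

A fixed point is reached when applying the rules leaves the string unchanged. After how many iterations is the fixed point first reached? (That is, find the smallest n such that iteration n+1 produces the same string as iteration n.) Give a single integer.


Step 0: Z
Step 1: E
Step 2: XAF
Step 3: BFAF
Step 4: FAFAF
Step 5: FAFAF  (unchanged — fixed point at step 4)

Answer: 4


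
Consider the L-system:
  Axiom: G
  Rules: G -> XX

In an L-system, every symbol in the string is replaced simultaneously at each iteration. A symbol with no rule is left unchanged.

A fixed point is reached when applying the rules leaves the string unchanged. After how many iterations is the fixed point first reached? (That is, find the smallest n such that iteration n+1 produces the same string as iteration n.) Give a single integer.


Answer: 1

Derivation:
Step 0: G
Step 1: XX
Step 2: XX  (unchanged — fixed point at step 1)


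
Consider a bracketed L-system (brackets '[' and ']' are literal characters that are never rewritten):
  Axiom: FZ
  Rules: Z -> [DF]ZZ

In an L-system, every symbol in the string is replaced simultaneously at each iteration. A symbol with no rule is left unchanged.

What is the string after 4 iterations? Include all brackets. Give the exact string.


Answer: F[DF][DF][DF][DF]ZZ[DF]ZZ[DF][DF]ZZ[DF]ZZ[DF][DF][DF]ZZ[DF]ZZ[DF][DF]ZZ[DF]ZZ

Derivation:
Step 0: FZ
Step 1: F[DF]ZZ
Step 2: F[DF][DF]ZZ[DF]ZZ
Step 3: F[DF][DF][DF]ZZ[DF]ZZ[DF][DF]ZZ[DF]ZZ
Step 4: F[DF][DF][DF][DF]ZZ[DF]ZZ[DF][DF]ZZ[DF]ZZ[DF][DF][DF]ZZ[DF]ZZ[DF][DF]ZZ[DF]ZZ


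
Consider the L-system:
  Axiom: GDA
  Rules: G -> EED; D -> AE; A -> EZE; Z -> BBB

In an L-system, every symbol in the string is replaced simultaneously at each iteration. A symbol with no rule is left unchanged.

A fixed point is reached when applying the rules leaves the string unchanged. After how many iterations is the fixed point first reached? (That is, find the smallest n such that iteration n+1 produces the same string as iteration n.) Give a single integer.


Step 0: GDA
Step 1: EEDAEEZE
Step 2: EEAEEZEEEBBBE
Step 3: EEEZEEEBBBEEEBBBE
Step 4: EEEBBBEEEBBBEEEBBBE
Step 5: EEEBBBEEEBBBEEEBBBE  (unchanged — fixed point at step 4)

Answer: 4


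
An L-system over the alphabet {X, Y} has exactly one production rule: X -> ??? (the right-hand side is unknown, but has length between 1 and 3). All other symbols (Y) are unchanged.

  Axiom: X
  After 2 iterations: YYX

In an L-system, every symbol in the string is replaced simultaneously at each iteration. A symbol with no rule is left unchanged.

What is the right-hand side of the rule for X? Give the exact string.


Trying X -> YX:
  Step 0: X
  Step 1: YX
  Step 2: YYX
Matches the given result.

Answer: YX


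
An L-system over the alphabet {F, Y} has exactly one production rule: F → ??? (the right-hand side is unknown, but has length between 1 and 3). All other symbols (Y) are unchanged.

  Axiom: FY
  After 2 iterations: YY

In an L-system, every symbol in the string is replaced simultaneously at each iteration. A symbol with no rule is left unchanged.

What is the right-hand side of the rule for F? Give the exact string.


Answer: Y

Derivation:
Trying F → Y:
  Step 0: FY
  Step 1: YY
  Step 2: YY
Matches the given result.


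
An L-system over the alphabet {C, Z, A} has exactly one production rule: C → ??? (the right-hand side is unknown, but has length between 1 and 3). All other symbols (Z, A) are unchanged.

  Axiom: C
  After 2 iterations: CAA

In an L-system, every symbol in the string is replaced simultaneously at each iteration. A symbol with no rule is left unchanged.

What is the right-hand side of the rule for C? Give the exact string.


Trying C → CA:
  Step 0: C
  Step 1: CA
  Step 2: CAA
Matches the given result.

Answer: CA


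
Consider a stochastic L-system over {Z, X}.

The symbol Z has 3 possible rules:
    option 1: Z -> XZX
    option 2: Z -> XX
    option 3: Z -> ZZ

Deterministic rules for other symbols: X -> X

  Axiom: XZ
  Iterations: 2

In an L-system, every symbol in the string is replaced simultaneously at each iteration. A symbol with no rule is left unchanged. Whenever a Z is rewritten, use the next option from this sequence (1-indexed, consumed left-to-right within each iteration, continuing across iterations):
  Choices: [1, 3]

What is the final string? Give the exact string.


Step 0: XZ
Step 1: XXZX  (used choices [1])
Step 2: XXZZX  (used choices [3])

Answer: XXZZX


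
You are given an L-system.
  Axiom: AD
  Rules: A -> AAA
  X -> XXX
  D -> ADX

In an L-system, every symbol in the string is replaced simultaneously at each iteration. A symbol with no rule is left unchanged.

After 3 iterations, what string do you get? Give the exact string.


Step 0: AD
Step 1: AAAADX
Step 2: AAAAAAAAAAAAADXXXX
Step 3: AAAAAAAAAAAAAAAAAAAAAAAAAAAAAAAAAAAAAAAADXXXXXXXXXXXXX

Answer: AAAAAAAAAAAAAAAAAAAAAAAAAAAAAAAAAAAAAAAADXXXXXXXXXXXXX


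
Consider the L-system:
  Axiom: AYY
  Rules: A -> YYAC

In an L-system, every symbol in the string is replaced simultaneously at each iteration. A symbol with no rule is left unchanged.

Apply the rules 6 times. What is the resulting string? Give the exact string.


Answer: YYYYYYYYYYYYACCCCCCYY

Derivation:
Step 0: AYY
Step 1: YYACYY
Step 2: YYYYACCYY
Step 3: YYYYYYACCCYY
Step 4: YYYYYYYYACCCCYY
Step 5: YYYYYYYYYYACCCCCYY
Step 6: YYYYYYYYYYYYACCCCCCYY


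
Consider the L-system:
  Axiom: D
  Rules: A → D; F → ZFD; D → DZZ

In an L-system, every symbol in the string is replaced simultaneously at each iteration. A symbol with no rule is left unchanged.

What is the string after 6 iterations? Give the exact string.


Answer: DZZZZZZZZZZZZ

Derivation:
Step 0: D
Step 1: DZZ
Step 2: DZZZZ
Step 3: DZZZZZZ
Step 4: DZZZZZZZZ
Step 5: DZZZZZZZZZZ
Step 6: DZZZZZZZZZZZZ


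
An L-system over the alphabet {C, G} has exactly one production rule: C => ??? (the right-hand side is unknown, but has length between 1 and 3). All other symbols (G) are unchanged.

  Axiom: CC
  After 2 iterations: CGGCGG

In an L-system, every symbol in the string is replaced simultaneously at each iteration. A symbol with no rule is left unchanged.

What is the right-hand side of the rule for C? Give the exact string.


Trying C => CG:
  Step 0: CC
  Step 1: CGCG
  Step 2: CGGCGG
Matches the given result.

Answer: CG


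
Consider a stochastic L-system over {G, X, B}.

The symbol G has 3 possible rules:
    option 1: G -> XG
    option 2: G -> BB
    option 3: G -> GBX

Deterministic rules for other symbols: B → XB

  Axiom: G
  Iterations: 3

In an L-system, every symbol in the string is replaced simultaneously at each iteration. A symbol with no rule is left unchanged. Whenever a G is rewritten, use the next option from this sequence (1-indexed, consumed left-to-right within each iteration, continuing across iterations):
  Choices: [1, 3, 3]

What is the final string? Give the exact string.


Step 0: G
Step 1: XG  (used choices [1])
Step 2: XGBX  (used choices [3])
Step 3: XGBXXBX  (used choices [3])

Answer: XGBXXBX


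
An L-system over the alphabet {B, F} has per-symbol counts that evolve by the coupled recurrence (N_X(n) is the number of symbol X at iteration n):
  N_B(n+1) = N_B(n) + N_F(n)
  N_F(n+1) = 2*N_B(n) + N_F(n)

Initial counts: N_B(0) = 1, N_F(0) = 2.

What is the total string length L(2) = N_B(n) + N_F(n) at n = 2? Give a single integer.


Step 0: N_B=1, N_F=2, L=3
Step 1: N_B=3, N_F=4, L=7
Step 2: N_B=7, N_F=10, L=17

Answer: 17


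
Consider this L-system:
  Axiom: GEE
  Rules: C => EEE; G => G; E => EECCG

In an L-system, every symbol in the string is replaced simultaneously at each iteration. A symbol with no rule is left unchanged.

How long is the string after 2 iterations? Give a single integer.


Step 0: length = 3
Step 1: length = 11
Step 2: length = 35

Answer: 35


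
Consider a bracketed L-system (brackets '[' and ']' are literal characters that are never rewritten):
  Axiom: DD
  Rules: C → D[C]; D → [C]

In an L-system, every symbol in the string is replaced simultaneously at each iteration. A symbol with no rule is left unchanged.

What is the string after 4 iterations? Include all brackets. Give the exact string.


Answer: [[D[C]][[C][D[C]]]][[D[C]][[C][D[C]]]]

Derivation:
Step 0: DD
Step 1: [C][C]
Step 2: [D[C]][D[C]]
Step 3: [[C][D[C]]][[C][D[C]]]
Step 4: [[D[C]][[C][D[C]]]][[D[C]][[C][D[C]]]]


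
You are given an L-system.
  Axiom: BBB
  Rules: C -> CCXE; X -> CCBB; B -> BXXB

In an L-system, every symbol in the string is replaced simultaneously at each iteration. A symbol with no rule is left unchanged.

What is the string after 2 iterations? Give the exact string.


Answer: BXXBCCBBCCBBBXXBBXXBCCBBCCBBBXXBBXXBCCBBCCBBBXXB

Derivation:
Step 0: BBB
Step 1: BXXBBXXBBXXB
Step 2: BXXBCCBBCCBBBXXBBXXBCCBBCCBBBXXBBXXBCCBBCCBBBXXB
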